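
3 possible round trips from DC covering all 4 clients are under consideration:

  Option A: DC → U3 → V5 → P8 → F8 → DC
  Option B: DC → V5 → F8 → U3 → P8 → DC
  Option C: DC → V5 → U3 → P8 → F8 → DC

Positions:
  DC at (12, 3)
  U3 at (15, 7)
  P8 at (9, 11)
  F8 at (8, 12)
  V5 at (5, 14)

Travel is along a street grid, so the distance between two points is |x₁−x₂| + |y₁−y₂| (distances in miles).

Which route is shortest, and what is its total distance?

Option A: 7 + 17 + 7 + 2 + 13 = 46
Option B: 18 + 5 + 12 + 10 + 11 = 56
Option C: 18 + 17 + 10 + 2 + 13 = 60

Shortest is Option A, total 46 miles.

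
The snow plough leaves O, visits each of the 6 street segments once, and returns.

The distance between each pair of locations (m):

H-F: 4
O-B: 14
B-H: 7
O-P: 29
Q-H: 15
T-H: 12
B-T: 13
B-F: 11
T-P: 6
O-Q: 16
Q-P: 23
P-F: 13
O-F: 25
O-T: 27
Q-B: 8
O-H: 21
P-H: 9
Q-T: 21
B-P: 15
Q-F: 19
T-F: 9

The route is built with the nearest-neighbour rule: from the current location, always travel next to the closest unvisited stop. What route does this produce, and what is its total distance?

From O: distances to unvisited — B=14, Q=16, H=21, F=25, T=27, P=29. Nearest is B (14).
From B: distances to unvisited — H=7, Q=8, F=11, T=13, P=15. Nearest is H (7).
From H: distances to unvisited — F=4, P=9, T=12, Q=15. Nearest is F (4).
From F: distances to unvisited — T=9, P=13, Q=19. Nearest is T (9).
From T: distances to unvisited — P=6, Q=21. Nearest is P (6).
From P: distances to unvisited — Q=23. Nearest is Q (23).
Return Q→O: 16.
Total = 14 + 7 + 4 + 9 + 6 + 23 + 16 = 79.

Nearest-neighbour total = 79 m; route O → B → H → F → T → P → Q → O.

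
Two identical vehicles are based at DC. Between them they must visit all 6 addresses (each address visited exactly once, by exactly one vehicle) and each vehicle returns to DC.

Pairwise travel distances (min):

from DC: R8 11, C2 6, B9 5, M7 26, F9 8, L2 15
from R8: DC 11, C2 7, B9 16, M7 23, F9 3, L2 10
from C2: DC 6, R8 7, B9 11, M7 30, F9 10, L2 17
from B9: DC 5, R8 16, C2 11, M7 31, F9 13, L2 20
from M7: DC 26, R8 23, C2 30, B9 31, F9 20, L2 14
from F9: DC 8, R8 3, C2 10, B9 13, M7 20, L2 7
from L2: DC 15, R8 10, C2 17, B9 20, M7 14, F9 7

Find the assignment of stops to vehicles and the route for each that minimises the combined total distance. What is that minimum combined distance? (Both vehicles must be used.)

Minimum combined distance: 73 min.

Try each way of splitting the stops between the two vehicles (each non-empty) and, for each split, find the best tour for each vehicle:
  {R8} + {C2, B9, M7, F9, L2}: 22 + 73 = 95
  {C2} + {R8, B9, M7, F9, L2}: 12 + 71 = 83
  {R8, C2} + {B9, M7, F9, L2}: 24 + 65 = 89
  {B9} + {R8, C2, M7, F9, L2}: 10 + 63 = 73
  {R8, B9} + {C2, M7, F9, L2}: 32 + 63 = 95
  {C2, B9} + {R8, M7, F9, L2}: 22 + 61 = 83
  … (31 splits in total)
Best: vehicle 1 DC → B9 → DC = 10; vehicle 2 DC → C2 → R8 → F9 → L2 → M7 → DC = 63; combined 73.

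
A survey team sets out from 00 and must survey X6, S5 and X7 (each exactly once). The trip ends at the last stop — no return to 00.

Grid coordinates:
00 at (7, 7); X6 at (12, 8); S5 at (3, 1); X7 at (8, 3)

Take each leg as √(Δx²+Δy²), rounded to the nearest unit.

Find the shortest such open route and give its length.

There are 3! = 6 possible orderings.
00 - X6 - S5 - X7: 5+11+5 = 21
00 - X6 - X7 - S5: 5+6+5 = 16
00 - S5 - X6 - X7: 7+11+6 = 24
00 - S5 - X7 - X6: 7+5+6 = 18
00 - X7 - X6 - S5: 4+6+11 = 21
00 - X7 - S5 - X6: 4+5+11 = 20
The minimum is 16.
One shortest path: 00 → X6 → X7 → S5.

Shortest open route: 16.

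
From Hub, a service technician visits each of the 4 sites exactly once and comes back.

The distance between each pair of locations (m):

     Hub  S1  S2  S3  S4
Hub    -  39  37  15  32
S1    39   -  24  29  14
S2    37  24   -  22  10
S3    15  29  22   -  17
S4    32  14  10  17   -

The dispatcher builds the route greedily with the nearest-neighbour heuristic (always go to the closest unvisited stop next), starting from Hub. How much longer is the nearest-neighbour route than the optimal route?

The nearest-neighbour route is 5 m longer than optimal.

From Hub: S3=15, S4=32, S2=37, S1=39 → choose S3 (15).
From S3: S4=17, S2=22, S1=29 → choose S4 (17).
From S4: S2=10, S1=14 → choose S2 (10).
From S2: S1=24 → choose S1 (24).
NN route Hub → S3 → S4 → S2 → S1 → Hub costs 105.
Optimal: Hub → S1 → S4 → S2 → S3 → Hub costs 100 (by enumerating all 12 distinct tours).
Excess = 105 − 100 = 5.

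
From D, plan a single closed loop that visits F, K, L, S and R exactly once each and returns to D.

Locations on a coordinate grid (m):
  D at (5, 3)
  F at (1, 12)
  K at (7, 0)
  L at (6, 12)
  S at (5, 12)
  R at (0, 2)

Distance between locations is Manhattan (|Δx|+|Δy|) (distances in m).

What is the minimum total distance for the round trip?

There are 60 distinct closed tours to check (reversals are equivalent).
D - F - K - L - S - R - D: 13+18+13+1+15+6 = 66
D - F - K - L - R - S - D: 13+18+13+16+15+9 = 84
D - F - K - S - L - R - D: 13+18+14+1+16+6 = 68
D - F - K - S - R - L - D: 13+18+14+15+16+10 = 86
D - F - K - R - L - S - D: 13+18+9+16+1+9 = 66
D - F - K - R - S - L - D: 13+18+9+15+1+10 = 66
D - F - L - K - S - R - D: 13+5+13+14+15+6 = 66
D - F - L - K - R - S - D: 13+5+13+9+15+9 = 64
D - F - L - S - K - R - D: 13+5+1+14+9+6 = 48
D - F - L - S - R - K - D: 13+5+1+15+9+5 = 48
D - F - L - R - K - S - D: 13+5+16+9+14+9 = 66
D - F - L - R - S - K - D: 13+5+16+15+14+5 = 68
D - F - S - K - L - R - D: 13+4+14+13+16+6 = 66
D - F - S - K - R - L - D: 13+4+14+9+16+10 = 66
… (46 more)
D - K - L - S - F - R - D: 5+13+1+4+11+6 = 40  ← best
The minimum is 40.
One optimal route: D → K → L → S → F → R → D (or its reverse).

40 m — the shortest possible round trip.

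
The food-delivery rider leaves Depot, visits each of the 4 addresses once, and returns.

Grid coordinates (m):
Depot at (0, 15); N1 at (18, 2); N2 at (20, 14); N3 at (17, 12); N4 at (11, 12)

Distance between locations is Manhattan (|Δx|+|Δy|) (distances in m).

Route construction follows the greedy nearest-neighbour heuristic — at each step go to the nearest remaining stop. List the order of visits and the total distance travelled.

From Depot: distances to unvisited — N4=14, N3=20, N2=21, N1=31. Nearest is N4 (14).
From N4: distances to unvisited — N3=6, N2=11, N1=17. Nearest is N3 (6).
From N3: distances to unvisited — N2=5, N1=11. Nearest is N2 (5).
From N2: distances to unvisited — N1=14. Nearest is N1 (14).
Return N1→Depot: 31.
Total = 14 + 6 + 5 + 14 + 31 = 70.

Total distance 70 m via the nearest-neighbour route Depot → N4 → N3 → N2 → N1 → Depot.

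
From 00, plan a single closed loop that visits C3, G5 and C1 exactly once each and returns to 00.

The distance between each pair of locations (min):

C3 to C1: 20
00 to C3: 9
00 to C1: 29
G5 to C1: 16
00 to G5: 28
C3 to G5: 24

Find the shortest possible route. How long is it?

00-C3-G5-C1-00: 9+24+16+29 = 78
00-C3-C1-G5-00: 9+20+16+28 = 73
00-G5-C3-C1-00: 28+24+20+29 = 101
The minimum is 73.
One optimal route: 00 → C3 → C1 → G5 → 00 (or its reverse).

Minimum total distance: 73 min.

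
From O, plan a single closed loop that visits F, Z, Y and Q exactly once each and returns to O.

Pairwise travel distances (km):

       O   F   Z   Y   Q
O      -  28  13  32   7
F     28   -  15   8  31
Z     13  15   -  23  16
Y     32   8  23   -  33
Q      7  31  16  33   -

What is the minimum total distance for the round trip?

76 km — the shortest possible round trip.

O-F-Z-Y-Q-O: 28+15+23+33+7 = 106
O-F-Z-Q-Y-O: 28+15+16+33+32 = 124
O-F-Y-Z-Q-O: 28+8+23+16+7 = 82
O-F-Y-Q-Z-O: 28+8+33+16+13 = 98
O-F-Q-Z-Y-O: 28+31+16+23+32 = 130
O-F-Q-Y-Z-O: 28+31+33+23+13 = 128
O-Z-F-Y-Q-O: 13+15+8+33+7 = 76
O-Z-F-Q-Y-O: 13+15+31+33+32 = 124
O-Z-Y-F-Q-O: 13+23+8+31+7 = 82
O-Z-Q-F-Y-O: 13+16+31+8+32 = 100
O-Y-F-Z-Q-O: 32+8+15+16+7 = 78
O-Y-Z-F-Q-O: 32+23+15+31+7 = 108
The minimum is 76.
One optimal route: O → Z → F → Y → Q → O (or its reverse).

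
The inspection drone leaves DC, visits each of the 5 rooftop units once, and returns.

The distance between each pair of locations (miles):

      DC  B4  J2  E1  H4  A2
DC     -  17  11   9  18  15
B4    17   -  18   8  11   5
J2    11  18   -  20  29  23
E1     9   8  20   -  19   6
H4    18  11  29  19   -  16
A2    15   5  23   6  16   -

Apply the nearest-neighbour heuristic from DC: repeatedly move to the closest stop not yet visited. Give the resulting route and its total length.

From DC: distances to unvisited — E1=9, J2=11, A2=15, B4=17, H4=18. Nearest is E1 (9).
From E1: distances to unvisited — A2=6, B4=8, H4=19, J2=20. Nearest is A2 (6).
From A2: distances to unvisited — B4=5, H4=16, J2=23. Nearest is B4 (5).
From B4: distances to unvisited — H4=11, J2=18. Nearest is H4 (11).
From H4: distances to unvisited — J2=29. Nearest is J2 (29).
Return J2→DC: 11.
Total = 9 + 6 + 5 + 11 + 29 + 11 = 71.

71 miles along DC → E1 → A2 → B4 → H4 → J2 → DC.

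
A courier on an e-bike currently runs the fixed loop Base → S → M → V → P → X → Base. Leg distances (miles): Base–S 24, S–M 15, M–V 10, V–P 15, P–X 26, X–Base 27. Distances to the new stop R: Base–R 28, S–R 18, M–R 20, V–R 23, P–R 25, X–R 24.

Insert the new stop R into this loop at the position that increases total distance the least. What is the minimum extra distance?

Insertion cost between consecutive stops i–j is d(i,R) + d(R,j) − d(i,j):
  between Base and S: 28 + 18 − 24 = 22
  between S and M: 18 + 20 − 15 = 23
  between M and V: 20 + 23 − 10 = 33
  between V and P: 23 + 25 − 15 = 33
  between P and X: 25 + 24 − 26 = 23
  between X and Base: 24 + 28 − 27 = 25
Cheapest insertion is between Base and S, adding 22.
New total = 117 + 22 = 139.

Minimum extra distance: 22 miles, inserting R between Base and S.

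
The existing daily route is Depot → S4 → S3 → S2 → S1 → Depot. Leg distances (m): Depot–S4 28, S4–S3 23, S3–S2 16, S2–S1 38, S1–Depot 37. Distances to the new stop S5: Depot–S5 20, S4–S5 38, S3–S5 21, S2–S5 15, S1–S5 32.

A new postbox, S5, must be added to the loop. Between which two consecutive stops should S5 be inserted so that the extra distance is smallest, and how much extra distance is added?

Insertion cost between consecutive stops i–j is d(i,S5) + d(S5,j) − d(i,j):
  between Depot and S4: 20 + 38 − 28 = 30
  between S4 and S3: 38 + 21 − 23 = 36
  between S3 and S2: 21 + 15 − 16 = 20
  between S2 and S1: 15 + 32 − 38 = 9
  between S1 and Depot: 32 + 20 − 37 = 15
Cheapest insertion is between S2 and S1, adding 9.
New total = 142 + 9 = 151.

+9 m — insert S5 between S2 and S1.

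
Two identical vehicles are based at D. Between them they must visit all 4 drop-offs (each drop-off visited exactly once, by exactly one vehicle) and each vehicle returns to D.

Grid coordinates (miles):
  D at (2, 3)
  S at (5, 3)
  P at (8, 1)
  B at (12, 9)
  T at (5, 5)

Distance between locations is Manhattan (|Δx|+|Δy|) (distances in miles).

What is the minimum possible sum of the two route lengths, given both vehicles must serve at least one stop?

Minimum combined distance: 42 miles.

Try each way of splitting the stops between the two vehicles (each non-empty) and, for each split, find the best tour for each vehicle:
  {S} + {P, B, T}: 6 + 36 = 42
  {P} + {S, B, T}: 16 + 32 = 48
  {S, P} + {B, T}: 16 + 32 = 48
  {B} + {S, P, T}: 32 + 20 = 52
  {S, B} + {P, T}: 32 + 20 = 52
  {P, B} + {S, T}: 36 + 10 = 46
  … (7 splits in total)
Best: vehicle 1 D → S → D = 6; vehicle 2 D → P → B → T → D = 36; combined 42.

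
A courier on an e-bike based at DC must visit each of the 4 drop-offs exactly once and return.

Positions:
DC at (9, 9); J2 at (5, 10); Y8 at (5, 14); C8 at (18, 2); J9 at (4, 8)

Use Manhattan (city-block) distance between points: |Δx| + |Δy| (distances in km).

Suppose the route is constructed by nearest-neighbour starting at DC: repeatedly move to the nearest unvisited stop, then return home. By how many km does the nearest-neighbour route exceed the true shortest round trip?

From DC: J2=5, J9=6, Y8=9, C8=16 → choose J2 (5).
From J2: J9=3, Y8=4, C8=21 → choose J9 (3).
From J9: Y8=7, C8=20 → choose Y8 (7).
From Y8: C8=25 → choose C8 (25).
NN route DC → J2 → J9 → Y8 → C8 → DC costs 56.
Optimal: DC → J2 → Y8 → J9 → C8 → DC costs 52 (by enumerating all 12 distinct tours).
Excess = 56 − 52 = 4.

4 km longer than the optimal tour.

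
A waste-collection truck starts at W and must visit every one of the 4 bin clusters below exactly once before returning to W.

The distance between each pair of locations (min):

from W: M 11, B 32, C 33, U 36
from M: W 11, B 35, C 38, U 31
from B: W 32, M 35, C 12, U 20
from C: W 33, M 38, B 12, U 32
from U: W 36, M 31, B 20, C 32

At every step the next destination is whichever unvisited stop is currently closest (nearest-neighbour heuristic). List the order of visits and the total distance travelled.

Total distance 107 min via the nearest-neighbour route W → M → U → B → C → W.

W → [M:11 / B:32 / C:33 / U:36] → M (11)
M → [U:31 / B:35 / C:38] → U (31)
U → [B:20 / C:32] → B (20)
B → [C:12] → C (12)
Return C→W: 33.
Total = 11 + 31 + 20 + 12 + 33 = 107.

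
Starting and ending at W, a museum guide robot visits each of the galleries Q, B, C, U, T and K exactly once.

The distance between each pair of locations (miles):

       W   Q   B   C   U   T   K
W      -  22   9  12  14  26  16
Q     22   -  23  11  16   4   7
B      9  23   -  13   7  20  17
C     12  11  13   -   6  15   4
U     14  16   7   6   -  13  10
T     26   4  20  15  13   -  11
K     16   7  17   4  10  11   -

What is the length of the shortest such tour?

Minimum total distance: 56 miles.

There are 360 distinct closed tours to check (reversals are equivalent).
W-Q-B-C-U-T-K-W: 22+23+13+6+13+11+16 = 104
W-Q-B-C-U-K-T-W: 22+23+13+6+10+11+26 = 111
W-Q-B-C-T-U-K-W: 22+23+13+15+13+10+16 = 112
W-Q-B-C-T-K-U-W: 22+23+13+15+11+10+14 = 108
W-Q-B-C-K-U-T-W: 22+23+13+4+10+13+26 = 111
W-Q-B-C-K-T-U-W: 22+23+13+4+11+13+14 = 100
W-Q-B-U-C-T-K-W: 22+23+7+6+15+11+16 = 100
W-Q-B-U-C-K-T-W: 22+23+7+6+4+11+26 = 99
… (352 more)
W-B-U-T-Q-K-C-W: 9+7+13+4+7+4+12 = 56  ← best
The minimum is 56.
One optimal route: W → B → U → T → Q → K → C → W (or its reverse).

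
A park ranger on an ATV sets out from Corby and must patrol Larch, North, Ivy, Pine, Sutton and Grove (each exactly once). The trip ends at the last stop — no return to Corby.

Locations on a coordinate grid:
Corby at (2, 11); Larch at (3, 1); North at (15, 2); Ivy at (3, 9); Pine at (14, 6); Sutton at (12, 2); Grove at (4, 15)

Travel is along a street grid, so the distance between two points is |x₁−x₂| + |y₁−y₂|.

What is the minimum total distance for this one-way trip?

There are 6! = 720 possible orderings.
Corby - Larch - North - Ivy - Pine - Sutton - Grove: 11+13+19+14+6+21 = 84
Corby - Larch - North - Ivy - Pine - Grove - Sutton: 11+13+19+14+19+21 = 97
Corby - Larch - North - Ivy - Sutton - Pine - Grove: 11+13+19+16+6+19 = 84
Corby - Larch - North - Ivy - Sutton - Grove - Pine: 11+13+19+16+21+19 = 99
Corby - Larch - North - Ivy - Grove - Pine - Sutton: 11+13+19+7+19+6 = 75
Corby - Larch - North - Ivy - Grove - Sutton - Pine: 11+13+19+7+21+6 = 77
Corby - Larch - North - Pine - Ivy - Sutton - Grove: 11+13+5+14+16+21 = 80
Corby - Larch - North - Pine - Ivy - Grove - Sutton: 11+13+5+14+7+21 = 71
… (712 more)
Corby - Grove - Ivy - Larch - Sutton - North - Pine: 6+7+8+10+3+5 = 39  ← best
The minimum is 39.
One shortest path: Corby → Grove → Ivy → Larch → Sutton → North → Pine.

39 — the minimum one-way total.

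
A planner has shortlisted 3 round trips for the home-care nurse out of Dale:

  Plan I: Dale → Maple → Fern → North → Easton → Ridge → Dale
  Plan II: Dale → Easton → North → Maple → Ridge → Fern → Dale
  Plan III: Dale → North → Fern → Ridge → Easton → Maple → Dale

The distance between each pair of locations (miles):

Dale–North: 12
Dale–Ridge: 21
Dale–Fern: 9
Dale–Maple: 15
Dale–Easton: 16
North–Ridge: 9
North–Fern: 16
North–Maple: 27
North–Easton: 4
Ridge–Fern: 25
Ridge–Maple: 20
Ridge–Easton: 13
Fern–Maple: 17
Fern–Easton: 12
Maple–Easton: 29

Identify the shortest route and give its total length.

Plan I: 15 + 17 + 16 + 4 + 13 + 21 = 86
Plan II: 16 + 4 + 27 + 20 + 25 + 9 = 101
Plan III: 12 + 16 + 25 + 13 + 29 + 15 = 110

86 miles — Plan I is the shortest.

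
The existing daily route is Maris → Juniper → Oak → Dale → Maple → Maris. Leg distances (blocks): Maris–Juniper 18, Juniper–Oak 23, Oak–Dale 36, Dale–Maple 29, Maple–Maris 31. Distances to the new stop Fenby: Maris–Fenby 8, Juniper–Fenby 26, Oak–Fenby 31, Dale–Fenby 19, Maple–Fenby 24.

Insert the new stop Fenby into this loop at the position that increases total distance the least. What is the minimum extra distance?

Minimum extra distance: 1 blocks, inserting Fenby between Maple and Maris.

Insertion cost between consecutive stops i–j is d(i,Fenby) + d(Fenby,j) − d(i,j):
  between Maris and Juniper: 8 + 26 − 18 = 16
  between Juniper and Oak: 26 + 31 − 23 = 34
  between Oak and Dale: 31 + 19 − 36 = 14
  between Dale and Maple: 19 + 24 − 29 = 14
  between Maple and Maris: 24 + 8 − 31 = 1
Cheapest insertion is between Maple and Maris, adding 1.
New total = 137 + 1 = 138.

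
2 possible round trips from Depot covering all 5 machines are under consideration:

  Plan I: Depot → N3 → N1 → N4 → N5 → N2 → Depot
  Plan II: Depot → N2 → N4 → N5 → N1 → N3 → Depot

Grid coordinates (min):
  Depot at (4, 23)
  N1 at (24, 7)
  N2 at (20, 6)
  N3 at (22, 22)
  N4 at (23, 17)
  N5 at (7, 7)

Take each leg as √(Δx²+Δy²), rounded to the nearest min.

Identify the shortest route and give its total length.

Shortest is Plan I, total 98 min.

Plan I: 18 + 15 + 10 + 19 + 13 + 23 = 98
Plan II: 23 + 11 + 19 + 17 + 15 + 18 = 103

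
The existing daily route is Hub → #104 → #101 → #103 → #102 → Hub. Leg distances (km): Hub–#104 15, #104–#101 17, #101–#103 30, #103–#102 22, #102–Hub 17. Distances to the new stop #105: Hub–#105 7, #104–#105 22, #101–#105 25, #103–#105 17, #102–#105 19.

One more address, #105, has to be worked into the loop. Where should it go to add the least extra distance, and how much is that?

Insertion cost between consecutive stops i–j is d(i,#105) + d(#105,j) − d(i,j):
  between Hub and #104: 7 + 22 − 15 = 14
  between #104 and #101: 22 + 25 − 17 = 30
  between #101 and #103: 25 + 17 − 30 = 12
  between #103 and #102: 17 + 19 − 22 = 14
  between #102 and Hub: 19 + 7 − 17 = 9
Cheapest insertion is between #102 and Hub, adding 9.
New total = 101 + 9 = 110.

+9 km — insert #105 between #102 and Hub.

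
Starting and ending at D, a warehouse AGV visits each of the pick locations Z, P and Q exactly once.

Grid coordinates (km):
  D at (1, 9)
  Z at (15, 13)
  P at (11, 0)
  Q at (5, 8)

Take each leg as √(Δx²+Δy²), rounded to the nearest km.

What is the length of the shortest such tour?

There are 3 distinct closed tours to check (reversals are equivalent).
D → Z → P → Q → D: 15+14+10+4 = 43
D → Z → Q → P → D: 15+11+10+13 = 49
D → P → Z → Q → D: 13+14+11+4 = 42
The minimum is 42.
One optimal route: D → P → Z → Q → D (or its reverse).

Minimum total distance: 42 km.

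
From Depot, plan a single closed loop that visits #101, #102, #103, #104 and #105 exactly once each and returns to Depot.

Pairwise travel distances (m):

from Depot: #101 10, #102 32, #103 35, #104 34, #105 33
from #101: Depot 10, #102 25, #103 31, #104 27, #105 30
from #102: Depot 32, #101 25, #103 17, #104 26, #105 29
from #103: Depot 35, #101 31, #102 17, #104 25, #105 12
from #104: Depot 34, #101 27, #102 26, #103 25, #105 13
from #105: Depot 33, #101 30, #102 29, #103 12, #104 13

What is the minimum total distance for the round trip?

111 m — the shortest possible round trip.

With 5 stops there are 5!/2 = 60 distinct round trips (a route and its reverse cost the same).
Depot→#101→#102→#103→#104→#105→Depot: 10+25+17+25+13+33 = 123
Depot→#101→#102→#103→#105→#104→Depot: 10+25+17+12+13+34 = 111
Depot→#101→#102→#104→#103→#105→Depot: 10+25+26+25+12+33 = 131
Depot→#101→#102→#104→#105→#103→Depot: 10+25+26+13+12+35 = 121
Depot→#101→#102→#105→#103→#104→Depot: 10+25+29+12+25+34 = 135
Depot→#101→#102→#105→#104→#103→Depot: 10+25+29+13+25+35 = 137
Depot→#101→#103→#102→#104→#105→Depot: 10+31+17+26+13+33 = 130
Depot→#101→#103→#102→#105→#104→Depot: 10+31+17+29+13+34 = 134
Depot→#101→#103→#104→#102→#105→Depot: 10+31+25+26+29+33 = 154
Depot→#101→#103→#104→#105→#102→Depot: 10+31+25+13+29+32 = 140
Depot→#101→#103→#105→#102→#104→Depot: 10+31+12+29+26+34 = 142
Depot→#101→#103→#105→#104→#102→Depot: 10+31+12+13+26+32 = 124
Depot→#101→#104→#102→#103→#105→Depot: 10+27+26+17+12+33 = 125
Depot→#101→#104→#102→#105→#103→Depot: 10+27+26+29+12+35 = 139
… (46 more)
The minimum is 111.
One optimal route: Depot → #101 → #102 → #103 → #105 → #104 → Depot (or its reverse).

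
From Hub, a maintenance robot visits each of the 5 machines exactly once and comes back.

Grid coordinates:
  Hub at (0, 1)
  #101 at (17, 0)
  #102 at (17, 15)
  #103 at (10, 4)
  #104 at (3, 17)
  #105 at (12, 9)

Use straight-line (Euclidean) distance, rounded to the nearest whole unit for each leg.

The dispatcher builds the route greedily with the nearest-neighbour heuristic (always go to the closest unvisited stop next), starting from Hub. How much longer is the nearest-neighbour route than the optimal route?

Hub: #103=10, #105=14, #104=16, #101=17, #102=22 ⇒ #103
#103: #105=5, #101=8, #102=13, #104=15 ⇒ #105
#105: #102=8, #101=10, #104=12 ⇒ #102
#102: #104=14, #101=15 ⇒ #104
#104: #101=22 ⇒ #101
NN route Hub → #103 → #105 → #102 → #104 → #101 → Hub costs 76.
Optimal: Hub → #103 → #101 → #105 → #102 → #104 → Hub costs 66 (by enumerating all 60 distinct tours).
Excess = 76 − 66 = 10.

Excess over optimum: 10.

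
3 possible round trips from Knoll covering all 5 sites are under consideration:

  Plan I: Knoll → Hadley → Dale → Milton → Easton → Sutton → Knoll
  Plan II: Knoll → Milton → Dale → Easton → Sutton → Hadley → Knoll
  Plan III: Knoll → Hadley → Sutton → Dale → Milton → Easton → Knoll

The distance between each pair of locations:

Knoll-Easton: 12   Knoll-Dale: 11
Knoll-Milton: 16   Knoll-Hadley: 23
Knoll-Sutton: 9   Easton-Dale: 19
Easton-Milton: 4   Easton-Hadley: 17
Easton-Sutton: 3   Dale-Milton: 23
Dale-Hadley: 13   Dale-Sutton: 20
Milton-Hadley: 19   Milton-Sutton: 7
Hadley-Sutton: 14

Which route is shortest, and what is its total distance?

Plan I: 23 + 13 + 23 + 4 + 3 + 9 = 75
Plan II: 16 + 23 + 19 + 3 + 14 + 23 = 98
Plan III: 23 + 14 + 20 + 23 + 4 + 12 = 96

Shortest is Plan I, total 75.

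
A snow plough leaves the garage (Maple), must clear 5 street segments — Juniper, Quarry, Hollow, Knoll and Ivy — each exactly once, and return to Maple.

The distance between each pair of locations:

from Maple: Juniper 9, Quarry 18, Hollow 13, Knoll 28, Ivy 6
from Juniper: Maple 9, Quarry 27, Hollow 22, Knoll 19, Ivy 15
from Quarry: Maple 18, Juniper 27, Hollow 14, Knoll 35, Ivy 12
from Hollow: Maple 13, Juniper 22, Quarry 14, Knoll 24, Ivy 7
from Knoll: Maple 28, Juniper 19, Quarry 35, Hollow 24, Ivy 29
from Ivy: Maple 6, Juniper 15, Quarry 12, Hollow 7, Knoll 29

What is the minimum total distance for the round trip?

Shortest round trip = 84.

With 5 stops there are 5!/2 = 60 distinct round trips (a route and its reverse cost the same).
Maple - Juniper - Quarry - Hollow - Knoll - Ivy - Maple: 9+27+14+24+29+6 = 109
Maple - Juniper - Quarry - Hollow - Ivy - Knoll - Maple: 9+27+14+7+29+28 = 114
Maple - Juniper - Quarry - Knoll - Hollow - Ivy - Maple: 9+27+35+24+7+6 = 108
Maple - Juniper - Quarry - Knoll - Ivy - Hollow - Maple: 9+27+35+29+7+13 = 120
Maple - Juniper - Quarry - Ivy - Hollow - Knoll - Maple: 9+27+12+7+24+28 = 107
Maple - Juniper - Quarry - Ivy - Knoll - Hollow - Maple: 9+27+12+29+24+13 = 114
Maple - Juniper - Hollow - Quarry - Knoll - Ivy - Maple: 9+22+14+35+29+6 = 115
Maple - Juniper - Hollow - Quarry - Ivy - Knoll - Maple: 9+22+14+12+29+28 = 114
Maple - Juniper - Hollow - Knoll - Quarry - Ivy - Maple: 9+22+24+35+12+6 = 108
Maple - Juniper - Hollow - Knoll - Ivy - Quarry - Maple: 9+22+24+29+12+18 = 114
Maple - Juniper - Hollow - Ivy - Quarry - Knoll - Maple: 9+22+7+12+35+28 = 113
Maple - Juniper - Hollow - Ivy - Knoll - Quarry - Maple: 9+22+7+29+35+18 = 120
Maple - Juniper - Knoll - Quarry - Hollow - Ivy - Maple: 9+19+35+14+7+6 = 90
Maple - Juniper - Knoll - Quarry - Ivy - Hollow - Maple: 9+19+35+12+7+13 = 95
… (46 more)
Maple - Juniper - Knoll - Hollow - Quarry - Ivy - Maple: 9+19+24+14+12+6 = 84  ← best
The minimum is 84.
One optimal route: Maple → Juniper → Knoll → Hollow → Quarry → Ivy → Maple (or its reverse).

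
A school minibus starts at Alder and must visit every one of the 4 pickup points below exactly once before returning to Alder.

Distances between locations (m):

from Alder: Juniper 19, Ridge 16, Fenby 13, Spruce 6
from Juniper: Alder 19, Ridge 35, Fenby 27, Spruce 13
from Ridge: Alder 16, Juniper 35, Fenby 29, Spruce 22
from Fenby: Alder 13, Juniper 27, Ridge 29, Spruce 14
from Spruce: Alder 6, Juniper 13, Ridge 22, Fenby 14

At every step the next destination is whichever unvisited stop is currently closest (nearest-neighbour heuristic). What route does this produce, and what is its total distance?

91 m along Alder → Spruce → Juniper → Fenby → Ridge → Alder.

From Alder: distances to unvisited — Spruce=6, Fenby=13, Ridge=16, Juniper=19. Nearest is Spruce (6).
From Spruce: distances to unvisited — Juniper=13, Fenby=14, Ridge=22. Nearest is Juniper (13).
From Juniper: distances to unvisited — Fenby=27, Ridge=35. Nearest is Fenby (27).
From Fenby: distances to unvisited — Ridge=29. Nearest is Ridge (29).
Return Ridge→Alder: 16.
Total = 6 + 13 + 27 + 29 + 16 = 91.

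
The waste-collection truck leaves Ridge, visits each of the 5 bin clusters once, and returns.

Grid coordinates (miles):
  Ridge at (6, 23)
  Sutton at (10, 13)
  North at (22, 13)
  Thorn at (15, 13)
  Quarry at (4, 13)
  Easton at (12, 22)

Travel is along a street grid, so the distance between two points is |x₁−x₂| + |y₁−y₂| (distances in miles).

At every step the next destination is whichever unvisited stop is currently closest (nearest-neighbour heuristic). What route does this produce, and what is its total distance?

Nearest-neighbour total = 60 miles; route Ridge → Easton → Sutton → Thorn → North → Quarry → Ridge.

At Ridge the remaining stops are Easton 7, Quarry 12, Sutton 14, Thorn 19, North 26; go to Easton.
At Easton the remaining stops are Sutton 11, Thorn 12, Quarry 17, North 19; go to Sutton.
At Sutton the remaining stops are Thorn 5, Quarry 6, North 12; go to Thorn.
At Thorn the remaining stops are North 7, Quarry 11; go to North.
At North the remaining stops are Quarry 18; go to Quarry.
Return Quarry→Ridge: 12.
Total = 7 + 11 + 5 + 7 + 18 + 12 = 60.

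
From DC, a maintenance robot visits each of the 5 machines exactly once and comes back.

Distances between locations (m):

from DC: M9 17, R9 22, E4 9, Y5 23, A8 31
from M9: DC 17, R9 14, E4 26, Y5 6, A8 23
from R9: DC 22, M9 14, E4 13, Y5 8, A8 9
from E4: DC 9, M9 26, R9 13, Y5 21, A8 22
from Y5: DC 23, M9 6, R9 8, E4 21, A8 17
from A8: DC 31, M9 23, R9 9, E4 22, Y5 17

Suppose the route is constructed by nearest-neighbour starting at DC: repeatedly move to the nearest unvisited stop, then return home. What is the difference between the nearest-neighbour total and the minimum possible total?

The nearest-neighbour route is 19 m longer than optimal.

DC: E4=9, M9=17, R9=22, Y5=23, A8=31 ⇒ E4
E4: R9=13, Y5=21, A8=22, M9=26 ⇒ R9
R9: Y5=8, A8=9, M9=14 ⇒ Y5
Y5: M9=6, A8=17 ⇒ M9
M9: A8=23 ⇒ A8
NN route DC → E4 → R9 → Y5 → M9 → A8 → DC costs 90.
Optimal: DC → M9 → Y5 → R9 → A8 → E4 → DC costs 71 (by enumerating all 60 distinct tours).
Excess = 90 − 71 = 19.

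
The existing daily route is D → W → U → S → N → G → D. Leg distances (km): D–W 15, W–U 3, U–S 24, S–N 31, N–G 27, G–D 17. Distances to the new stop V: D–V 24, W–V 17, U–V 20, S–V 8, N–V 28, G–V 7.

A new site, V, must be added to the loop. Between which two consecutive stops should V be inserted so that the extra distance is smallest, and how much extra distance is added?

Insertion cost between consecutive stops i–j is d(i,V) + d(V,j) − d(i,j):
  between D and W: 24 + 17 − 15 = 26
  between W and U: 17 + 20 − 3 = 34
  between U and S: 20 + 8 − 24 = 4
  between S and N: 8 + 28 − 31 = 5
  between N and G: 28 + 7 − 27 = 8
  between G and D: 7 + 24 − 17 = 14
Cheapest insertion is between U and S, adding 4.
New total = 117 + 4 = 121.

Adding 4 km by placing V on the U–S leg.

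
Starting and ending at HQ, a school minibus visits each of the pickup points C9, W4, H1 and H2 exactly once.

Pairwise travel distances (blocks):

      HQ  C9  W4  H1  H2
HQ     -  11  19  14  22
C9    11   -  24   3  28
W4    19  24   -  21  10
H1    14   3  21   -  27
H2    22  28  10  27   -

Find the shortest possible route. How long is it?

67 blocks — the shortest possible round trip.

There are 12 distinct closed tours to check (reversals are equivalent).
HQ→C9→W4→H1→H2→HQ: 11+24+21+27+22 = 105
HQ→C9→W4→H2→H1→HQ: 11+24+10+27+14 = 86
HQ→C9→H1→W4→H2→HQ: 11+3+21+10+22 = 67
HQ→C9→H1→H2→W4→HQ: 11+3+27+10+19 = 70
HQ→C9→H2→W4→H1→HQ: 11+28+10+21+14 = 84
HQ→C9→H2→H1→W4→HQ: 11+28+27+21+19 = 106
HQ→W4→C9→H1→H2→HQ: 19+24+3+27+22 = 95
HQ→W4→C9→H2→H1→HQ: 19+24+28+27+14 = 112
HQ→W4→H1→C9→H2→HQ: 19+21+3+28+22 = 93
HQ→W4→H2→C9→H1→HQ: 19+10+28+3+14 = 74
HQ→H1→C9→W4→H2→HQ: 14+3+24+10+22 = 73
HQ→H1→W4→C9→H2→HQ: 14+21+24+28+22 = 109
The minimum is 67.
One optimal route: HQ → C9 → H1 → W4 → H2 → HQ (or its reverse).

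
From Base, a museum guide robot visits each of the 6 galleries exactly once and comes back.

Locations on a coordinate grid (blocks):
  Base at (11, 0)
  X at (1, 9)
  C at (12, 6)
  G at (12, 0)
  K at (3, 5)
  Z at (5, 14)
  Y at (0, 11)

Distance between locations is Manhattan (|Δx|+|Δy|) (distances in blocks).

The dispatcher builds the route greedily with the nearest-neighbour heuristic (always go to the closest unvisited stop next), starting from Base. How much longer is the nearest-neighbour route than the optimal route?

The nearest-neighbour route is 2 blocks longer than optimal.

Base: G=1, C=7, K=13, X=19, Z=20, Y=22 ⇒ G
G: C=6, K=14, X=20, Z=21, Y=23 ⇒ C
C: K=10, X=14, Z=15, Y=17 ⇒ K
K: X=6, Y=9, Z=11 ⇒ X
X: Y=3, Z=9 ⇒ Y
Y: Z=8 ⇒ Z
NN route Base → G → C → K → X → Y → Z → Base costs 54.
Optimal: Base → G → C → Z → Y → X → K → Base costs 52 (by enumerating all 360 distinct tours).
Excess = 54 − 52 = 2.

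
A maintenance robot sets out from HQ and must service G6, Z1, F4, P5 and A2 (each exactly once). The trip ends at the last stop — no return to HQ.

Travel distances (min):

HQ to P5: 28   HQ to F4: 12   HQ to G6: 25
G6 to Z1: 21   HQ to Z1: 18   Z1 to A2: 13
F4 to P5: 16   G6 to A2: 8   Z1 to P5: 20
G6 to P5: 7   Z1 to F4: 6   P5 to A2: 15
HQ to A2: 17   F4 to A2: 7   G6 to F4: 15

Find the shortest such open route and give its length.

There are 5! = 120 possible orderings.
HQ → G6 → Z1 → F4 → P5 → A2: 25+21+6+16+15 = 83
HQ → G6 → Z1 → F4 → A2 → P5: 25+21+6+7+15 = 74
HQ → G6 → Z1 → P5 → F4 → A2: 25+21+20+16+7 = 89
HQ → G6 → Z1 → P5 → A2 → F4: 25+21+20+15+7 = 88
HQ → G6 → Z1 → A2 → F4 → P5: 25+21+13+7+16 = 82
HQ → G6 → Z1 → A2 → P5 → F4: 25+21+13+15+16 = 90
HQ → G6 → F4 → Z1 → P5 → A2: 25+15+6+20+15 = 81
HQ → G6 → F4 → Z1 → A2 → P5: 25+15+6+13+15 = 74
HQ → G6 → F4 → P5 → Z1 → A2: 25+15+16+20+13 = 89
HQ → G6 → F4 → P5 → A2 → Z1: 25+15+16+15+13 = 84
HQ → G6 → F4 → A2 → Z1 → P5: 25+15+7+13+20 = 80
HQ → G6 → F4 → A2 → P5 → Z1: 25+15+7+15+20 = 82
HQ → G6 → P5 → Z1 → F4 → A2: 25+7+20+6+7 = 65
HQ → G6 → P5 → Z1 → A2 → F4: 25+7+20+13+7 = 72
… (106 more)
HQ → Z1 → F4 → A2 → G6 → P5: 18+6+7+8+7 = 46  ← best
The minimum is 46.
One shortest path: HQ → Z1 → F4 → A2 → G6 → P5.

Shortest open route: 46 min.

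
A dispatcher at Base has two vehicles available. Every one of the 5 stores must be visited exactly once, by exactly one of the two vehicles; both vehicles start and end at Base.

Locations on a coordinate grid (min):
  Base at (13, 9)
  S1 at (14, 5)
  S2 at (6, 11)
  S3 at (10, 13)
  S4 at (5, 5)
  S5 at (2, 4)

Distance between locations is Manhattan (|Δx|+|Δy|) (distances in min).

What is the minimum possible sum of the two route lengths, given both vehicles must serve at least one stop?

Minimum combined distance: 50 min.

Check every non-empty split of the stops between the two vehicles; for each half take its own optimal tour:
  {S1} + {S2, S3, S4, S5}: 10 + 40 = 50
  {S2} + {S1, S3, S4, S5}: 18 + 42 = 60
  {S1, S2} + {S3, S4, S5}: 28 + 40 = 68
  {S3} + {S1, S2, S4, S5}: 14 + 38 = 52
  {S1, S3} + {S2, S4, S5}: 24 + 36 = 60
  {S2, S3} + {S1, S4, S5}: 22 + 34 = 56
  … (15 splits in total)
Best: vehicle 1 Base → S1 → Base = 10; vehicle 2 Base → S3 → S2 → S4 → S5 → Base = 40; combined 50.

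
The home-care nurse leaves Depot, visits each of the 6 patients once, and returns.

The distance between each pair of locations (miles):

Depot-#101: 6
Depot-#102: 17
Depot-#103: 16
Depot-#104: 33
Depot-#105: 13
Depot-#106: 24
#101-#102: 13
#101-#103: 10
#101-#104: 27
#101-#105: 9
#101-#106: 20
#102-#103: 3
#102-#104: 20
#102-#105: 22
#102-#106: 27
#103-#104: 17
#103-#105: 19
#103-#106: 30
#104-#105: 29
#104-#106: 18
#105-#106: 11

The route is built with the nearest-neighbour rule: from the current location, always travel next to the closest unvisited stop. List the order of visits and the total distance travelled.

Depot → [#101:6 / #105:13 / #103:16 / #102:17 / #106:24 / #104:33] → #101 (6)
#101 → [#105:9 / #103:10 / #102:13 / #106:20 / #104:27] → #105 (9)
#105 → [#106:11 / #103:19 / #102:22 / #104:29] → #106 (11)
#106 → [#104:18 / #102:27 / #103:30] → #104 (18)
#104 → [#103:17 / #102:20] → #103 (17)
#103 → [#102:3] → #102 (3)
Return #102→Depot: 17.
Total = 6 + 9 + 11 + 18 + 17 + 3 + 17 = 81.

81 miles along Depot → #101 → #105 → #106 → #104 → #103 → #102 → Depot.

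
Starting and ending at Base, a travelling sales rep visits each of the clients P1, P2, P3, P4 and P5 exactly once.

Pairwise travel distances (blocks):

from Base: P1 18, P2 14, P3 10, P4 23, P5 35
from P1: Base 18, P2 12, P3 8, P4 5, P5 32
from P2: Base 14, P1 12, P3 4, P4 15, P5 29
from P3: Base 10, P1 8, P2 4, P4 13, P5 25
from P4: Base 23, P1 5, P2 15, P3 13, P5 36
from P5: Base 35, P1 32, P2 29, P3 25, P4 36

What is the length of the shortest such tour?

There are 60 distinct closed tours to check (reversals are equivalent).
Base → P1 → P2 → P3 → P4 → P5 → Base: 18+12+4+13+36+35 = 118
Base → P1 → P2 → P3 → P5 → P4 → Base: 18+12+4+25+36+23 = 118
Base → P1 → P2 → P4 → P3 → P5 → Base: 18+12+15+13+25+35 = 118
Base → P1 → P2 → P4 → P5 → P3 → Base: 18+12+15+36+25+10 = 116
Base → P1 → P2 → P5 → P3 → P4 → Base: 18+12+29+25+13+23 = 120
Base → P1 → P2 → P5 → P4 → P3 → Base: 18+12+29+36+13+10 = 118
Base → P1 → P3 → P2 → P4 → P5 → Base: 18+8+4+15+36+35 = 116
Base → P1 → P3 → P2 → P5 → P4 → Base: 18+8+4+29+36+23 = 118
Base → P1 → P3 → P4 → P2 → P5 → Base: 18+8+13+15+29+35 = 118
Base → P1 → P3 → P4 → P5 → P2 → Base: 18+8+13+36+29+14 = 118
Base → P1 → P3 → P5 → P2 → P4 → Base: 18+8+25+29+15+23 = 118
Base → P1 → P3 → P5 → P4 → P2 → Base: 18+8+25+36+15+14 = 116
Base → P1 → P4 → P2 → P3 → P5 → Base: 18+5+15+4+25+35 = 102
Base → P1 → P4 → P2 → P5 → P3 → Base: 18+5+15+29+25+10 = 102
… (46 more)
Base → P2 → P4 → P1 → P5 → P3 → Base: 14+15+5+32+25+10 = 101  ← best
The minimum is 101.
One optimal route: Base → P2 → P4 → P1 → P5 → P3 → Base (or its reverse).

Shortest round trip = 101 blocks.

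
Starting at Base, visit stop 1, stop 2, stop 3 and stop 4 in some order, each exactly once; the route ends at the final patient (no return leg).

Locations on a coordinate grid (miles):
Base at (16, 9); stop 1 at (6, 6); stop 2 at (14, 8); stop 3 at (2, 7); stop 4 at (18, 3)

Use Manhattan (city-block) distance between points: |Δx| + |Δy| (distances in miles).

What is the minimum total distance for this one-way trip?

Shortest open route: 32 miles.

There are 4! = 24 possible orderings.
Base→stop 1→stop 2→stop 3→stop 4: 13+10+13+20 = 56
Base→stop 1→stop 2→stop 4→stop 3: 13+10+9+20 = 52
Base→stop 1→stop 3→stop 2→stop 4: 13+5+13+9 = 40
Base→stop 1→stop 3→stop 4→stop 2: 13+5+20+9 = 47
Base→stop 1→stop 4→stop 2→stop 3: 13+15+9+13 = 50
Base→stop 1→stop 4→stop 3→stop 2: 13+15+20+13 = 61
Base→stop 2→stop 1→stop 3→stop 4: 3+10+5+20 = 38
Base→stop 2→stop 1→stop 4→stop 3: 3+10+15+20 = 48
Base→stop 2→stop 3→stop 1→stop 4: 3+13+5+15 = 36
Base→stop 2→stop 3→stop 4→stop 1: 3+13+20+15 = 51
Base→stop 2→stop 4→stop 1→stop 3: 3+9+15+5 = 32
Base→stop 2→stop 4→stop 3→stop 1: 3+9+20+5 = 37
Base→stop 3→stop 1→stop 2→stop 4: 16+5+10+9 = 40
Base→stop 3→stop 1→stop 4→stop 2: 16+5+15+9 = 45
… (10 more)
The minimum is 32.
One shortest path: Base → stop 2 → stop 4 → stop 1 → stop 3.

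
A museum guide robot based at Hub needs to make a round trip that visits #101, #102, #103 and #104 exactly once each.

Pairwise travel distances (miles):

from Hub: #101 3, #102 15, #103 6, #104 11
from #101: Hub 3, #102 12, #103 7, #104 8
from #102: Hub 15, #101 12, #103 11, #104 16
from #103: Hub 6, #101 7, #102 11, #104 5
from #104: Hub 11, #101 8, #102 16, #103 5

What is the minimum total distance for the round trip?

Minimum total distance: 42 miles.

With 4 stops there are 4!/2 = 12 distinct round trips (a route and its reverse cost the same).
Hub-#101-#102-#103-#104-Hub: 3+12+11+5+11 = 42
Hub-#101-#102-#104-#103-Hub: 3+12+16+5+6 = 42
Hub-#101-#103-#102-#104-Hub: 3+7+11+16+11 = 48
Hub-#101-#103-#104-#102-Hub: 3+7+5+16+15 = 46
Hub-#101-#104-#102-#103-Hub: 3+8+16+11+6 = 44
Hub-#101-#104-#103-#102-Hub: 3+8+5+11+15 = 42
Hub-#102-#101-#103-#104-Hub: 15+12+7+5+11 = 50
Hub-#102-#101-#104-#103-Hub: 15+12+8+5+6 = 46
Hub-#102-#103-#101-#104-Hub: 15+11+7+8+11 = 52
Hub-#102-#104-#101-#103-Hub: 15+16+8+7+6 = 52
Hub-#103-#101-#102-#104-Hub: 6+7+12+16+11 = 52
Hub-#103-#102-#101-#104-Hub: 6+11+12+8+11 = 48
The minimum is 42.
One optimal route: Hub → #101 → #102 → #103 → #104 → Hub (or its reverse).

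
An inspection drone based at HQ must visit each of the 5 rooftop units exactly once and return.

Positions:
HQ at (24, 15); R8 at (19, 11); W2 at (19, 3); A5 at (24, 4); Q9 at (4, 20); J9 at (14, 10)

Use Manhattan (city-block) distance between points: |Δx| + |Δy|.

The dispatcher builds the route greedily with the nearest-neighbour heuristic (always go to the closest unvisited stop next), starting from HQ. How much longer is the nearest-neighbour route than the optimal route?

18 longer than the optimal tour.

From HQ: R8=9, A5=11, J9=15, W2=17, Q9=25 → choose R8 (9).
From R8: J9=6, W2=8, A5=12, Q9=24 → choose J9 (6).
From J9: W2=12, A5=16, Q9=20 → choose W2 (12).
From W2: A5=6, Q9=32 → choose A5 (6).
From A5: Q9=36 → choose Q9 (36).
NN route HQ → R8 → J9 → W2 → A5 → Q9 → HQ costs 94.
Optimal: HQ → A5 → W2 → R8 → J9 → Q9 → HQ costs 76 (by enumerating all 60 distinct tours).
Excess = 94 − 76 = 18.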